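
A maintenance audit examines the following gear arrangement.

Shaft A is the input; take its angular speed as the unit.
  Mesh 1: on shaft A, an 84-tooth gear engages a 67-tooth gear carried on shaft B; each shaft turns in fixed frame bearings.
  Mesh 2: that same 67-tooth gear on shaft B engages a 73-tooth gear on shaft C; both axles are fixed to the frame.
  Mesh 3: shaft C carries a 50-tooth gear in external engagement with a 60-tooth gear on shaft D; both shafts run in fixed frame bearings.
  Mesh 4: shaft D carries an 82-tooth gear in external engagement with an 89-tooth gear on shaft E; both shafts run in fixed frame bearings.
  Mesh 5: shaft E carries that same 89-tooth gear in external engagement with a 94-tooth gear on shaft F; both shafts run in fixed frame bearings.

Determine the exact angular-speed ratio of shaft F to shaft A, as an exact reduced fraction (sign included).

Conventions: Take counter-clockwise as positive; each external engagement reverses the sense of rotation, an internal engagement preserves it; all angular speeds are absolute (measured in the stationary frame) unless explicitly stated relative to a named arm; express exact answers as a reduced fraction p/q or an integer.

class = fixed-axis compound train [5 meshes; 5 ratios multiply, 5 sense flips]
mesh 1 [84T→67T]: running ratio 84/67, sense −
mesh 2 [67T→73T]: running ratio 84/73, sense +
mesh 3 [50T→60T]: running ratio 70/73, sense −
mesh 4 [82T→89T]: running ratio 5740/6497, sense +
mesh 5 [89T→94T]: running ratio 2870/3431, sense −
ω_out/ω_in = -2870/3431

-2870/3431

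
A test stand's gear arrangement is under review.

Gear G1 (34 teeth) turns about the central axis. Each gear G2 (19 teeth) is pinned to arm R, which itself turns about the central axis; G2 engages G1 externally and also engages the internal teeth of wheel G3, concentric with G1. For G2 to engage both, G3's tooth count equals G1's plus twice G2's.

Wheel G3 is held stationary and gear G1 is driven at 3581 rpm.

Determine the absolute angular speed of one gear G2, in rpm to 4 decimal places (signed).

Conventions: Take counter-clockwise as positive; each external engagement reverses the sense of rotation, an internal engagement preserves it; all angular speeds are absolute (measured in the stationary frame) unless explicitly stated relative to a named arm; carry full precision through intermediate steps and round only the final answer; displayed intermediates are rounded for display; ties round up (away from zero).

class = planetary set [G3 = 34+2·19 = 72; Willis about the carrier]
normalise by the input: solve with ω_sun = 1, then scale by 3581 rpm
ring teeth: 34 + 2·19 = 72
34(ω_sun−ω_arm) = −72(ω_ring−ω_arm),  ω_ring = 0, ω_sun = 1
34(1−ω_arm) = −72(0−ω_arm)  ⇒  106·ω_arm = 34  ⇒  ω_arm = 17/53
sun–planet mesh: 34·(1−17/53) = −19·(ω_p−ω_arm)  ⇒  ω_p−ω_arm = -1224/1007
ω_p = 17/53 − 1224/1007 = -17/19
scale: ω_p = -17/19 × 3581 rpm = -3204.0526 rpm

-3204.0526 rpm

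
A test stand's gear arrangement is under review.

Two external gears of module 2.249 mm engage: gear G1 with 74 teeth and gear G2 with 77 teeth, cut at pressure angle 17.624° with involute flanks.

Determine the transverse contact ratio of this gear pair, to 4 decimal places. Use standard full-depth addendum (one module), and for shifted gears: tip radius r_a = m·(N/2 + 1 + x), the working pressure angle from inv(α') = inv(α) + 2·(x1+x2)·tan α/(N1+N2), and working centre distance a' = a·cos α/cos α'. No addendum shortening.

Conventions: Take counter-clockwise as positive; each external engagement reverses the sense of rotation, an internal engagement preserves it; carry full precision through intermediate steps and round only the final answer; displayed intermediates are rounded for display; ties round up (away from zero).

topology: single-mesh involute geometry — m = 2.249, 74T/77T pair
base radii: r_b1 = 79.307309, r_b2 = 82.522470
tip radii: r_a1 = 85.462000, r_a2 = 88.835500
no profile shift: α' = α, a' = a
action lengths: √(r_a1²−r_b1²) = 31.845003, √(r_a2²−r_b2²) = 32.890546
base pitch p_b = π·m·cos α = 6.733818
CR = (31.845003 + 32.890546 − 169.799500·sin 17.62400°)/6.733818 = 1.978893
contact ratio ≈ 1.9789

1.9789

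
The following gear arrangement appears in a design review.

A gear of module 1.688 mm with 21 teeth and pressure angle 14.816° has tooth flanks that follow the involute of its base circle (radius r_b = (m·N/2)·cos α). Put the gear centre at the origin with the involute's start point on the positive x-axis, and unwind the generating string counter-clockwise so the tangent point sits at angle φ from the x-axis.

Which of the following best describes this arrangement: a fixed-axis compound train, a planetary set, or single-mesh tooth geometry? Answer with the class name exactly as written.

single-mesh tooth geometry

single-mesh involute tooth geometry (21T wheel at module 1.688)
classification: single-mesh tooth geometry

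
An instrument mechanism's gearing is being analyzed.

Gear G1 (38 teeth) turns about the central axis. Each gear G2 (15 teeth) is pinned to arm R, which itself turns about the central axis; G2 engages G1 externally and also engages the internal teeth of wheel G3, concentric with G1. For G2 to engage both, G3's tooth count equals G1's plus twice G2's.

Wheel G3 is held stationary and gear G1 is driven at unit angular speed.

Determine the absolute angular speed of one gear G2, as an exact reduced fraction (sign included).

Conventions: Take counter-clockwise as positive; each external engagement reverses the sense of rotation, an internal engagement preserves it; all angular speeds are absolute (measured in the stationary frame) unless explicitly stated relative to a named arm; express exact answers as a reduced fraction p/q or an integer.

-19/15

recognized (axles ride arm R): planetary set, 38/15/68 teeth
ring teeth: 38 + 2·15 = 68
38(ω_sun−ω_arm) = −68(ω_ring−ω_arm),  ω_ring = 0, ω_sun = 1
38(1−ω_arm) = −68(0−ω_arm)  ⇒  106·ω_arm = 38  ⇒  ω_arm = 19/53
sun–planet mesh: 38·(1−19/53) = −15·(ω_p−ω_arm)  ⇒  ω_p−ω_arm = -1292/795
ω_p = 19/53 − 1292/795 = -19/15
exact speed ratio = -19/15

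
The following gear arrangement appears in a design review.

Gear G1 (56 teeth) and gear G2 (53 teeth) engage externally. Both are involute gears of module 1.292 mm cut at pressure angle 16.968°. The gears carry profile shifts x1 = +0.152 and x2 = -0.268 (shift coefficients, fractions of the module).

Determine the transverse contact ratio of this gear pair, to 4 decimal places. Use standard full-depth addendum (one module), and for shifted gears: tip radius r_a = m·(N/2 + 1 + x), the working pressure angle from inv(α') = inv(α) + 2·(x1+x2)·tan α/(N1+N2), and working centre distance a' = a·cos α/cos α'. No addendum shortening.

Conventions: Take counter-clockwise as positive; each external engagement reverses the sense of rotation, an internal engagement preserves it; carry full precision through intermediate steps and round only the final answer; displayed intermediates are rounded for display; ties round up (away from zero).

class = single-mesh tooth geometry [involute pair 56T × 53T, m = 1.292]
base radii: r_b1 = 34.601183, r_b2 = 32.747548
tip radii: r_a1 = 37.664384, r_a2 = 35.183744
inv(α') = inv(16.968°) + 2·(+0.152-0.268)·tan α/(56+53) = 0.00832318  ⇒  α' = 16.55791°
a' = a·cos α / cos α' = 70.4140·cos 16.968°/cos 16.55791° = 70.262356
action lengths: √(r_a1²−r_b1²) = 14.878306, √(r_a2²−r_b2²) = 12.864445
base pitch p_b = π·m·cos α = 3.882244
CR = (14.878306 + 12.864445 − 70.262356·sin 16.55791°)/3.882244 = 1.988305
contact ratio ≈ 1.9883

1.9883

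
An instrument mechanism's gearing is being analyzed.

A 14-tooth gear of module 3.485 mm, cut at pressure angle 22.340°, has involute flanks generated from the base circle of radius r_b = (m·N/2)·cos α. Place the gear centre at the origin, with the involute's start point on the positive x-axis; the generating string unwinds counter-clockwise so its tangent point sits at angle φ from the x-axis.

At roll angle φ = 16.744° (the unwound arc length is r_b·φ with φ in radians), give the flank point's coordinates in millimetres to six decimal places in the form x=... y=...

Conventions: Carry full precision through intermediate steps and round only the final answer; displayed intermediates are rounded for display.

single-mesh involute tooth geometry (14T wheel at module 3.485)
pitch radius r_p = m·N/2 = 3.485·14/2 = 24.395000
base radius r_b = r_p·cos α = 24.395000·cos 22.340° = 22.564023
roll angle φ = 16.744° = 0.29223793 rad
x = r_b·(cos φ + φ·sin φ) = 23.507066
y = r_b·(sin φ − φ·cos φ) = 0.186119

x=23.507066 y=0.186119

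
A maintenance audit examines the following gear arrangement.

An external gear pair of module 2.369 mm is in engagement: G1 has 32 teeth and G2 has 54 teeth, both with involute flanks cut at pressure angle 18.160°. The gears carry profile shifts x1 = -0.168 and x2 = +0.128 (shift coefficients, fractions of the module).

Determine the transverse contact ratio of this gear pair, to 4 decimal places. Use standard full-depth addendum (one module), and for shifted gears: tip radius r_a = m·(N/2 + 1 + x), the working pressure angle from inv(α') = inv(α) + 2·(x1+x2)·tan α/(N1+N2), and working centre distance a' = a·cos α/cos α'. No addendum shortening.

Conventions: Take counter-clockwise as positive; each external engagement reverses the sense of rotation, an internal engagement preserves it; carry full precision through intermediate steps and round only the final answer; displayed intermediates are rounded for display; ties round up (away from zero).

1.8371

topology: single-mesh involute geometry — m = 2.369, 32T/54T pair
base radii: r_b1 = 36.015997, r_b2 = 60.776995
tip radii: r_a1 = 39.875008, r_a2 = 66.635232
inv(α') = inv(18.160°) + 2·(-0.168+0.128)·tan α/(32+54) = 0.01075293  ⇒  α' = 17.99593°
a' = a·cos α / cos α' = 101.8670·cos 18.160°/cos 17.99593° = 101.771825
action lengths: √(r_a1²−r_b1²) = 17.113277, √(r_a2²−r_b2²) = 27.320524
base pitch p_b = π·m·cos α = 7.071724
CR = (17.113277 + 27.320524 − 101.771825·sin 17.99593°)/7.071724 = 1.837098
contact ratio ≈ 1.8371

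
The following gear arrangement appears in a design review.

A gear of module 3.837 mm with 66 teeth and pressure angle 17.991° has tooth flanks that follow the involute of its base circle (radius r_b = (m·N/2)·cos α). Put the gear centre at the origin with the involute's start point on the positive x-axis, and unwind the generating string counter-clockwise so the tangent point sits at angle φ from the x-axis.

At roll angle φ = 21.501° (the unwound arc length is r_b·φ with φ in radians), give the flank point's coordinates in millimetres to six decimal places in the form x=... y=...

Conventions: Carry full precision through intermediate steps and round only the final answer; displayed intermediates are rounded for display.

x=128.613287 y=2.091668

topology: single-mesh involute geometry — m = 3.837, N = 66
pitch radius r_p = m·N/2 = 3.837·66/2 = 126.621000
base radius r_b = r_p·cos α = 126.621000·cos 17.991° = 120.429872
roll angle φ = 21.501° = 0.37526324 rad
x = r_b·(cos φ + φ·sin φ) = 128.613287
y = r_b·(sin φ − φ·cos φ) = 2.091668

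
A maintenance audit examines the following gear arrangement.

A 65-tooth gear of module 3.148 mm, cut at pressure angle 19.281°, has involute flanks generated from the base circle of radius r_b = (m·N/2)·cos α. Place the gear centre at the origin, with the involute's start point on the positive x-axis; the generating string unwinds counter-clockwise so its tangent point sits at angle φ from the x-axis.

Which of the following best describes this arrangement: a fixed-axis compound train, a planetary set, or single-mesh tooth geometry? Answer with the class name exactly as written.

single-mesh tooth geometry

recognized (one wheel, involute flank): single-mesh tooth geometry, m = 3.148, N = 65
classification: single-mesh tooth geometry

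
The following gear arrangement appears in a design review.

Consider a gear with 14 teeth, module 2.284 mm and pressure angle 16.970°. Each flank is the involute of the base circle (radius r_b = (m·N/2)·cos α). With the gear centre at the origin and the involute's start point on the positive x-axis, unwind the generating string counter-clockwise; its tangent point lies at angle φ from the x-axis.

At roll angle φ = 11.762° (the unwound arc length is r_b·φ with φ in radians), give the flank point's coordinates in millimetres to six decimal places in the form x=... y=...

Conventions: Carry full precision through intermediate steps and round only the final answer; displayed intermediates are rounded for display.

x=15.610675 y=0.043912

single-mesh involute tooth geometry (14T wheel at module 2.284)
pitch radius r_p = m·N/2 = 2.284·14/2 = 15.988000
base radius r_b = r_p·cos α = 15.988000·cos 16.970° = 15.291846
roll angle φ = 11.762° = 0.20528563 rad
x = r_b·(cos φ + φ·sin φ) = 15.610675
y = r_b·(sin φ − φ·cos φ) = 0.043912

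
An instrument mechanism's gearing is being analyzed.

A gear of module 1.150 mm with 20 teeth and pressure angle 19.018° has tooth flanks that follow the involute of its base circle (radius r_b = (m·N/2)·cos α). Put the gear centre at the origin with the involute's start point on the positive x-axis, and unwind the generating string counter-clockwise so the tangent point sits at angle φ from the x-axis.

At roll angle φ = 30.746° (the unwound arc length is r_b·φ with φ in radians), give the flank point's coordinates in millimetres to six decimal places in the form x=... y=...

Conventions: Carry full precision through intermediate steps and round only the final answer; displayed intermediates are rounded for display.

x=12.326775 y=0.544051

recognized (one wheel, involute flank): single-mesh tooth geometry, m = 1.150, N = 20
pitch radius r_p = m·N/2 = 1.150·20/2 = 11.500000
base radius r_b = r_p·cos α = 11.500000·cos 19.018° = 10.872287
roll angle φ = 30.746° = 0.53661893 rad
x = r_b·(cos φ + φ·sin φ) = 12.326775
y = r_b·(sin φ − φ·cos φ) = 0.544051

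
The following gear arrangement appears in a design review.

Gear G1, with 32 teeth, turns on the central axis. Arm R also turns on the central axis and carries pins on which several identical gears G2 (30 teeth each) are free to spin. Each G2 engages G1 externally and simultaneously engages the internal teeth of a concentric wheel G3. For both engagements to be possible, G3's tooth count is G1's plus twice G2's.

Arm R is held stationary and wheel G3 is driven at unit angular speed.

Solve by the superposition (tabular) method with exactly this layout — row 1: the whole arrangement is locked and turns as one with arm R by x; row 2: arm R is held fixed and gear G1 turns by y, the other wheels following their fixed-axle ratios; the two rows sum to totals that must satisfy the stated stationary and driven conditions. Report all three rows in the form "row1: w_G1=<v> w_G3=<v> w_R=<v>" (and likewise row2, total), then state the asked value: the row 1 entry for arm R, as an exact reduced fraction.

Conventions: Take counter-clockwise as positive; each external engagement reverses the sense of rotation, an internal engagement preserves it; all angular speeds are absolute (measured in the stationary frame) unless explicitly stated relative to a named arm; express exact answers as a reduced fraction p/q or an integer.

class = planetary set [G3 = 32+2·30 = 92; Willis about the carrier]
row 1 (train locked, turned with arm): all members turn x
row 2: sun turns y, ring = −(32/92)·y, arm 0
boundary: total ω_arm = x = 0 and total ω_ring = x − (32/92)·y = 1  ⇒  y = -23/8, x = 0
row 2 ring = −(32/92)·(-23/8) = 1
totals (row 1 + row 2): sun 0 + (-23/8) = -23/8, ring 0 + 1 = 1, arm 0 + 0 = 0
asked cell (row1, arm) = 0

row1: w_G1=0 w_G3=0 w_R=0
row2: w_G1=-23/8 w_G3=1 w_R=0
total: w_G1=-23/8 w_G3=1 w_R=0
asked value: 0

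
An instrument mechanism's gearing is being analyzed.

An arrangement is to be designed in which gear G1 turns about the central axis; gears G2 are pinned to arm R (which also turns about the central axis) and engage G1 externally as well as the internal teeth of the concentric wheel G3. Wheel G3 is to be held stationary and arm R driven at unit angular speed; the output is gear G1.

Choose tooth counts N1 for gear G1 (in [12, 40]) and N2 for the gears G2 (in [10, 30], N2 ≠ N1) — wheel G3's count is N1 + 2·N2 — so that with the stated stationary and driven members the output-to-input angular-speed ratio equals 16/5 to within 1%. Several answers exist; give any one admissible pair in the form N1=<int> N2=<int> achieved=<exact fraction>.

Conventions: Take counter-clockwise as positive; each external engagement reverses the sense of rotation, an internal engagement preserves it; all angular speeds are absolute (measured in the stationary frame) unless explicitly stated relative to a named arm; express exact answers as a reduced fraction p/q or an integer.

N1=20 N2=12 achieved=16/5

design class (target 16/5): planetary set
Willis with ω_ring = 0: ω_sun/ω_arm = (N1+N3)/N1; set equal to 16/5  ⇒  N3/N1 = 16/5 − 1 = 11/5
N3 = N1 + 2·N2  ⇒  N2/N1 = (N3/N1 − 1)/2 = (11/5 − 1)/2 = 3/5
smallest multiple with N1 ≥ 12 and N2 ≥ 10: k = 4  ⇒  N1 = 4·5 = 20, N2 = 4·3 = 12 (N1 ≤ 40, N2 ≤ 30, N2 ≠ N1 ✓), N3 = 20 + 2·12 = 44
check: (N1+N3)/N1 with N1 = 20, N3 = 44 gives 16/5; |achieved − target| = 0 ≤ 4/125 ✓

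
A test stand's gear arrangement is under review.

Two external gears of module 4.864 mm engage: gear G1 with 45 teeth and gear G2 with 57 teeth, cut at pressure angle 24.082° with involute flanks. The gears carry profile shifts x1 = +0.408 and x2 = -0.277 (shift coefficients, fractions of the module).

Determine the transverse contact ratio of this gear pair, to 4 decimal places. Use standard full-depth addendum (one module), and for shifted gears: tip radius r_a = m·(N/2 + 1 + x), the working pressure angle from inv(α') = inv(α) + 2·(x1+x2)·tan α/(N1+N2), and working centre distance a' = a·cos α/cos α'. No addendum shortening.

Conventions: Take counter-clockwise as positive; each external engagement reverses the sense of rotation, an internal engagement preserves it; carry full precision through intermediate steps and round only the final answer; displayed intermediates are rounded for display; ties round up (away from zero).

recognized (one external pair, fixed centres): single-mesh tooth geometry, m = 4.864, N1 = 45, N2 = 57
base radii: r_b1 = 99.914606, r_b2 = 126.558502
tip radii: r_a1 = 116.288512, r_a2 = 142.140672
inv(α') = inv(24.082°) + 2·(+0.408-0.277)·tan α/(45+57) = 0.02778249  ⇒  α' = 24.40632°
a' = a·cos α / cos α' = 248.0640·cos 24.082°/cos 24.40632° = 248.697166
action lengths: √(r_a1²−r_b1²) = 59.498651, √(r_a2²−r_b2²) = 64.706386
base pitch p_b = π·m·cos α = 13.950711
CR = (59.498651 + 64.706386 − 248.697166·sin 24.40632°)/13.950711 = 1.536993
contact ratio ≈ 1.5370

1.5370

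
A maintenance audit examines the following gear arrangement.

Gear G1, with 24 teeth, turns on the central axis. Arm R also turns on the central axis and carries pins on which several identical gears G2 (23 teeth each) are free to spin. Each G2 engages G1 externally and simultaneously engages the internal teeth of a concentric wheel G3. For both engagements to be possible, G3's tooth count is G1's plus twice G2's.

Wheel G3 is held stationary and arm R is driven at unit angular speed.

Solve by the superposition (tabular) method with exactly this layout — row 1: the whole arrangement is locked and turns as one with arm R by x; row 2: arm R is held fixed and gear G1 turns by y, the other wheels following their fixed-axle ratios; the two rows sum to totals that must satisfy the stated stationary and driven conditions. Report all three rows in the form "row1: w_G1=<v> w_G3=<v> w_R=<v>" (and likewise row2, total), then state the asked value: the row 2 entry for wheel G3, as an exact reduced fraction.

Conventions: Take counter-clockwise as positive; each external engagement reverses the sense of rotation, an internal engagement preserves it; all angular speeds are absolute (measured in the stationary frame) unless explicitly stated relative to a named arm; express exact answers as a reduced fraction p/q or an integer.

row1: w_G1=1 w_G3=1 w_R=1
row2: w_G1=35/12 w_G3=-1 w_R=0
total: w_G1=47/12 w_G3=0 w_R=1
asked value: -1

class = planetary set [G3 = 24+2·23 = 70; Willis about the carrier]
row 1: whole set turns with the arm by x
row 2 — arm fixed, fixed-axis ratios: sun y, ring −(24/70)·y, arm 0
boundary: total ω_ring = x − (24/70)·y = 0 and total ω_arm = x = 1  ⇒  y = 35/12, x = 1
row 2 ring = −(24/70)·35/12 = -1
totals (row 1 + row 2): sun 1 + 35/12 = 47/12, ring 1 + (-1) = 0, arm 1 + 0 = 1
asked cell (row2, ring) = -1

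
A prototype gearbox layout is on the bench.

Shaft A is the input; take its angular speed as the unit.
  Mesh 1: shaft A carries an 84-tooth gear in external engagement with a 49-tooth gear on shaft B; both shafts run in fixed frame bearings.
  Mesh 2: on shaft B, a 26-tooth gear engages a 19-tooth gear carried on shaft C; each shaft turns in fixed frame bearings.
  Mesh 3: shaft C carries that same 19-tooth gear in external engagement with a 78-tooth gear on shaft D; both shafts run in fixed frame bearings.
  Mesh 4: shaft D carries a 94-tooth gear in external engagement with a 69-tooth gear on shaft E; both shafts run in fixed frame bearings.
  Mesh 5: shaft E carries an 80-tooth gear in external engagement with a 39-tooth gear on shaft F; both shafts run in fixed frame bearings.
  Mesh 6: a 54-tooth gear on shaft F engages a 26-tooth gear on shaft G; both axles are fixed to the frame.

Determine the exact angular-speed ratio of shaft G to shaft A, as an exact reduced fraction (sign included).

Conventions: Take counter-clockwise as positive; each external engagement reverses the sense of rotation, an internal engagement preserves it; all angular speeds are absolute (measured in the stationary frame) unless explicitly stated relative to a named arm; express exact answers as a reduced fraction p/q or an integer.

class = fixed-axis compound train [6 meshes; 6 ratios multiply, 6 sense flips]
mesh 1 [84T→49T]: running ratio 12/7, sense −
mesh 2 [26T→19T]: running ratio 312/133, sense +
mesh 3 [19T→78T]: running ratio 4/7, sense −
mesh 4 [94T→69T]: running ratio 376/483, sense +
mesh 5 [80T→39T]: running ratio 30080/18837, sense −
mesh 6 [54T→26T]: running ratio 90240/27209, sense +
ω_out/ω_in = 90240/27209

90240/27209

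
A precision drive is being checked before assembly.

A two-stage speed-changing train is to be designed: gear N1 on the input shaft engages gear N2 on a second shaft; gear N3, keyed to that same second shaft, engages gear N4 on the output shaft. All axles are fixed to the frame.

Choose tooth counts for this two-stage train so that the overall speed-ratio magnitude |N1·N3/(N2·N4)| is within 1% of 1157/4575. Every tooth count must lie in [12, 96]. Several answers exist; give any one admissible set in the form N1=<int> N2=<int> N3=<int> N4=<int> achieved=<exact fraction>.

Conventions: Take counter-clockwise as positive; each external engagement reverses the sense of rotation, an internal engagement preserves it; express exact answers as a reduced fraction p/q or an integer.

N1=13 N2=61 N3=89 N4=75 achieved=1157/4575

2-stage fixed-axis compound train for ratio 1157/4575
target = 1157/4575 in lowest terms: an exact hit needs N1·N3 = k·1157 and N2·N4 = k·4575 for one integer k, every count in [12, 96]; additionally prefer no 1:1 stage (N1 ≠ N2, N3 ≠ N4)
k = 1: N1·N3 = 1157 = 13·89, N2·N4 = 4575 = 61·75
achieved = 13·89/(61·75) = 1157/4575; |achieved − target| = 0 ≤ 1157/457500 ✓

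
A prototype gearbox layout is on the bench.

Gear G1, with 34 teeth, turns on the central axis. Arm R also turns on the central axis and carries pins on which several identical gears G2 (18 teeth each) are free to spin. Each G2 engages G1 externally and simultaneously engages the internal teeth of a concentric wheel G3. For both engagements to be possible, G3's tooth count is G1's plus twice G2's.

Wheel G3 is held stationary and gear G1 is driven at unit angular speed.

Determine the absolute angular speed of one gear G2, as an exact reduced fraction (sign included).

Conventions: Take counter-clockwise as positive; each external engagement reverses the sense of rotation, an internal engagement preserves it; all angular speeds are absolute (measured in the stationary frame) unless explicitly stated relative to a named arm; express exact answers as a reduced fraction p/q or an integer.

recognized (axles ride arm R): planetary set, 34/18/70 teeth
ring teeth: 34 + 2·18 = 70
34(ω_sun−ω_arm) = −70(ω_ring−ω_arm),  ω_ring = 0, ω_sun = 1
34(1−ω_arm) = −70(0−ω_arm)  ⇒  104·ω_arm = 34  ⇒  ω_arm = 17/52
sun–planet mesh: 34·(1−17/52) = −18·(ω_p−ω_arm)  ⇒  ω_p−ω_arm = -595/468
ω_p = 17/52 − 595/468 = -17/18
exact speed ratio = -17/18

-17/18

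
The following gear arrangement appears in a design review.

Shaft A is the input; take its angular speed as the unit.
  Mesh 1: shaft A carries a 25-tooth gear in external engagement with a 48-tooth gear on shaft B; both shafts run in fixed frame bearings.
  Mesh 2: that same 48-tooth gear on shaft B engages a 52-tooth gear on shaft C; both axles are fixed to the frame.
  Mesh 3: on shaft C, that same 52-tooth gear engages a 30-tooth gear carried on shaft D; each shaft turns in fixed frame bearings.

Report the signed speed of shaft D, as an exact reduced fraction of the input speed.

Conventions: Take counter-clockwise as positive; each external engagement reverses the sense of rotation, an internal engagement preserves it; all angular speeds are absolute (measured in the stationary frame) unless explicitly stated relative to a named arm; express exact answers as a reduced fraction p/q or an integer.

-5/6

3-mesh fixed-axis compound train (all bearings frame-fixed)
mesh 1 [25T→48T]: |ω|/ω_in = 1×25/48 = 25/48, sense flips to −
mesh 2 [48T→52T]: |ω|/ω_in = (25/48)×48/52 = 25/52, sense flips to +
mesh 3 [52T→30T]: |ω|/ω_in = (25/52)×52/30 = 5/6, sense flips to −
signed output speed (× input speed) = -5/6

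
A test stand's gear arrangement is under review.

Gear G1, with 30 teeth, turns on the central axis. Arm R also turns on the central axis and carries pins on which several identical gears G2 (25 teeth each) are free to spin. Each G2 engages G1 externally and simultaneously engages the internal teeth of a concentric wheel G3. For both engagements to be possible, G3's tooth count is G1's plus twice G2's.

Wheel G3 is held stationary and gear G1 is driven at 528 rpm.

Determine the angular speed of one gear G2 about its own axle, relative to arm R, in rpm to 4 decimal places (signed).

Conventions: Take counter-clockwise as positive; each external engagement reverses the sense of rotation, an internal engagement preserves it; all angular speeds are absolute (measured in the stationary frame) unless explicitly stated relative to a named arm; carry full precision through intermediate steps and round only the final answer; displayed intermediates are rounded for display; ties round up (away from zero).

-460.8000 rpm

topology: planetary set — G1 30T / G2 25T / G3 80T, arm = carrier (Willis)
normalise by the input: solve with ω_sun = 1, then scale by 528 rpm
ring teeth: 30 + 2·25 = 80
30(ω_sun−ω_arm) = −80(ω_ring−ω_arm),  ω_ring = 0, ω_sun = 1
30(1−ω_arm) = −80(0−ω_arm)  ⇒  110·ω_arm = 30  ⇒  ω_arm = 3/11
sun–planet mesh: 30·(1−3/11) = −25·(ω_p−ω_arm)  ⇒  ω_p−ω_arm = -48/55
scale: ω_p−ω_arm = -48/55 × 528 rpm = -460.8000 rpm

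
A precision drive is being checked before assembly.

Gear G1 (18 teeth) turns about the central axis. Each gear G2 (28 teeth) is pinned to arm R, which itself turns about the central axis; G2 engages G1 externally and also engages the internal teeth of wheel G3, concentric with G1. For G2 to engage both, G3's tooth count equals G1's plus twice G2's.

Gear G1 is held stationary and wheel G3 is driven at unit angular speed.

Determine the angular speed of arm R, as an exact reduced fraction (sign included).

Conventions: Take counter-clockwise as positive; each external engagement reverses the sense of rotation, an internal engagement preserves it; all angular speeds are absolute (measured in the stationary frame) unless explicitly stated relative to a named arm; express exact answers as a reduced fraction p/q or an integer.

class = planetary set [G3 = 18+2·28 = 74; Willis about the carrier]
ring teeth: 18 + 2·28 = 74
18(ω_sun−ω_arm) = −74(ω_ring−ω_arm),  ω_sun = 0, ω_ring = 1
18(0−ω_arm) = −74(1−ω_arm)  ⇒  92·ω_arm = 74  ⇒  ω_arm = 37/46
exact speed ratio = 37/46

37/46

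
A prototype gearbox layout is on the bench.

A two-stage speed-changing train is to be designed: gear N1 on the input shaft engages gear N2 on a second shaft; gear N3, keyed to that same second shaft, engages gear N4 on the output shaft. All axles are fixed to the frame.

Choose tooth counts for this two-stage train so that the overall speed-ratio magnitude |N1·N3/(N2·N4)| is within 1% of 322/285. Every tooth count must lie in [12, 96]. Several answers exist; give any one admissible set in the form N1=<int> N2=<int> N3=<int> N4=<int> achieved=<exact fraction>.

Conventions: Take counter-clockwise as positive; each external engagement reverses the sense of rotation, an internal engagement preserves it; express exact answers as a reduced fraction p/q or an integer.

topology: fixed-axis compound train — 2 stages, target 322/285
target = 322/285 in lowest terms: an exact hit needs N1·N3 = k·322 and N2·N4 = k·285 for one integer k, every count in [12, 96]; additionally prefer no 1:1 stage (N1 ≠ N2, N3 ≠ N4)
k = 1: N1·N3 = 322 = 14·23, N2·N4 = 285 = 15·19
achieved = 14·23/(15·19) = 322/285; |achieved − target| = 0 ≤ 161/14250 ✓

N1=14 N2=15 N3=23 N4=19 achieved=322/285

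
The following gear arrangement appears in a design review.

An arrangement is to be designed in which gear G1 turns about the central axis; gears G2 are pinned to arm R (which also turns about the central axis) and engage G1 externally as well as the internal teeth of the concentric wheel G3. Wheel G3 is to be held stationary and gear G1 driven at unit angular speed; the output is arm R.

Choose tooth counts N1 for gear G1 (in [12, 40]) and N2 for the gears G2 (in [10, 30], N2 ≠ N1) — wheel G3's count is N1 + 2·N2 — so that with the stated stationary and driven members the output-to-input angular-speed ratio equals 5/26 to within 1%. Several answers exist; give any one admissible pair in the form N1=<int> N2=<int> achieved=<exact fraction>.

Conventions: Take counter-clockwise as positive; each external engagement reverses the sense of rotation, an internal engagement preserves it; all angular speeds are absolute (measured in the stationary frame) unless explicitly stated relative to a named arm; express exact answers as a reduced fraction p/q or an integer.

design class (target 5/26): planetary set
Willis with ω_ring = 0: ω_arm/ω_sun = N1/(N1+N3); set equal to 5/26  ⇒  N3/N1 = 1/(5/26) − 1 = 21/5
N3 = N1 + 2·N2  ⇒  N2/N1 = (N3/N1 − 1)/2 = (21/5 − 1)/2 = 8/5
smallest multiple with N1 ≥ 12 and N2 ≥ 10: k = 3  ⇒  N1 = 3·5 = 15, N2 = 3·8 = 24 (N1 ≤ 40, N2 ≤ 30, N2 ≠ N1 ✓), N3 = 15 + 2·24 = 63
check: N1/(N1+N3) with N1 = 15, N3 = 63 gives 5/26; |achieved − target| = 0 ≤ 1/520 ✓

N1=15 N2=24 achieved=5/26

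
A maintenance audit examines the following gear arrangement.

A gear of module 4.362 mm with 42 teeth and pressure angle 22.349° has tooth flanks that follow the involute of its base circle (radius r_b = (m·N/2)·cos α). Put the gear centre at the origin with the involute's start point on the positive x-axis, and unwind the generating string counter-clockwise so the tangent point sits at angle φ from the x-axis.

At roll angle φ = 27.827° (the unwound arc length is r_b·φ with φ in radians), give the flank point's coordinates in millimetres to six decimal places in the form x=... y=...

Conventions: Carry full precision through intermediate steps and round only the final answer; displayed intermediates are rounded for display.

topology: single-mesh involute geometry — m = 4.362, N = 42
pitch radius r_p = m·N/2 = 4.362·42/2 = 91.602000
base radius r_b = r_p·cos α = 91.602000·cos 22.349° = 84.721303
roll angle φ = 27.827° = 0.48567277 rad
x = r_b·(cos φ + φ·sin φ) = 94.131707
y = r_b·(sin φ − φ·cos φ) = 3.159540

x=94.131707 y=3.159540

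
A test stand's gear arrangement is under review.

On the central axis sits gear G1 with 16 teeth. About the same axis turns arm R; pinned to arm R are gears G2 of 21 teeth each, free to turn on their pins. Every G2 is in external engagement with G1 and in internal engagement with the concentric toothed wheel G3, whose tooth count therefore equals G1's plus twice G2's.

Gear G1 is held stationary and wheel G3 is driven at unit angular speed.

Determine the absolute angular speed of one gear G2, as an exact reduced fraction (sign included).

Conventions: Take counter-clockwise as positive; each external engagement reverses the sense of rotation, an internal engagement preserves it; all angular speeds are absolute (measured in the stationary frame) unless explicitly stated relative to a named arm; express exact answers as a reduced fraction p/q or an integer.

recognized (axles ride arm R): planetary set, 16/21/58 teeth
ring teeth: 16 + 2·21 = 58
16(ω_sun−ω_arm) = −58(ω_ring−ω_arm),  ω_sun = 0, ω_ring = 1
16(0−ω_arm) = −58(1−ω_arm)  ⇒  74·ω_arm = 58  ⇒  ω_arm = 29/37
sun–planet mesh: 16·(0−29/37) = −21·(ω_p−ω_arm)  ⇒  ω_p−ω_arm = 464/777
ω_p = 29/37 + 464/777 = 29/21
exact speed ratio = 29/21

29/21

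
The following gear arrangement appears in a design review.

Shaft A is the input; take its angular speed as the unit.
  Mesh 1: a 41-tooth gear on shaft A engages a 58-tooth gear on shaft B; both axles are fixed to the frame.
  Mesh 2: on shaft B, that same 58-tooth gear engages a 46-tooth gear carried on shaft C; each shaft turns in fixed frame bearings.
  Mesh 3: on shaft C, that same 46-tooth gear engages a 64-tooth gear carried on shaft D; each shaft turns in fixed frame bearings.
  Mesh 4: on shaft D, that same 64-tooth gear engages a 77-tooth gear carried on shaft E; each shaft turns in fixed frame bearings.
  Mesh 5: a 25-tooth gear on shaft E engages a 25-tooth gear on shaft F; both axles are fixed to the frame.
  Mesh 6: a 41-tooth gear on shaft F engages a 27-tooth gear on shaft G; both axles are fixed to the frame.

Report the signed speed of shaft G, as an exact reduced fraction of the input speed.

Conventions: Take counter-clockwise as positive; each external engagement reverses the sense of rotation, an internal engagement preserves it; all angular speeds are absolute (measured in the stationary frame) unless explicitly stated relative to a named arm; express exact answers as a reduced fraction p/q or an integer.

1681/2079

6-mesh fixed-axis compound train (all bearings frame-fixed)
mesh 1 [41T→58T]: |ω|/ω_in = 1×41/58 = 41/58, sense flips to −
mesh 2 [58T→46T]: |ω|/ω_in = (41/58)×58/46 = 41/46, sense flips to +
mesh 3 [46T→64T]: |ω|/ω_in = (41/46)×46/64 = 41/64, sense flips to −
mesh 4 [64T→77T]: |ω|/ω_in = (41/64)×64/77 = 41/77, sense flips to +
mesh 5 [25T→25T]: |ω|/ω_in = (41/77)×25/25 = 41/77, sense flips to −
mesh 6 [41T→27T]: |ω|/ω_in = (41/77)×41/27 = 1681/2079, sense flips to +
signed output speed (× input speed) = 1681/2079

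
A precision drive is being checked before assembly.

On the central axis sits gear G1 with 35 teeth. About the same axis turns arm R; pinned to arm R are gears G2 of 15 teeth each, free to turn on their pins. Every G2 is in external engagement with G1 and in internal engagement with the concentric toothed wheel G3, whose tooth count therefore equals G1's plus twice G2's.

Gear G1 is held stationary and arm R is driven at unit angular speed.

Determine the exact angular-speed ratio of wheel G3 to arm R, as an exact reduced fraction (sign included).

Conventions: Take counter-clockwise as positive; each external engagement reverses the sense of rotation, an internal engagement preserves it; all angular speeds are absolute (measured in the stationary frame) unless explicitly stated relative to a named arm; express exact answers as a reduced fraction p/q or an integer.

20/13

topology: planetary set — G1 35T / G2 15T / G3 65T, arm = carrier (Willis)
ring teeth: 35 + 2·15 = 65
35(ω_sun−ω_arm) = −65(ω_ring−ω_arm),  ω_sun = 0, ω_arm = 1
ω_ring = 1 − (35/65)(0−1) = 20/13
ω_out/ω_in = 20/13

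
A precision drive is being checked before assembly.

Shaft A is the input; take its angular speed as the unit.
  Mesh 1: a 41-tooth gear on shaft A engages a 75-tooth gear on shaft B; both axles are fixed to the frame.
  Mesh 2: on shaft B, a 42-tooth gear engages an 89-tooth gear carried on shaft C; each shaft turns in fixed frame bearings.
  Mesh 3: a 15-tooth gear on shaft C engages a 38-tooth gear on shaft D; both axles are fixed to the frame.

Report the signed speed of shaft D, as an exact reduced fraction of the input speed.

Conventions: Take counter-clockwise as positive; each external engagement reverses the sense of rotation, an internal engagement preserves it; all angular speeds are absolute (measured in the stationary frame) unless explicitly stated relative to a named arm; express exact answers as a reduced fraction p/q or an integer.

-861/8455

3-mesh fixed-axis compound train (all bearings frame-fixed)
mesh 1 [41T→75T]: |ω|/ω_in = 1×41/75 = 41/75, sense flips to −
mesh 2 [42T→89T]: |ω|/ω_in = (41/75)×42/89 = 574/2225, sense flips to +
mesh 3 [15T→38T]: |ω|/ω_in = (574/2225)×15/38 = 861/8455, sense flips to −
signed output speed (× input speed) = -861/8455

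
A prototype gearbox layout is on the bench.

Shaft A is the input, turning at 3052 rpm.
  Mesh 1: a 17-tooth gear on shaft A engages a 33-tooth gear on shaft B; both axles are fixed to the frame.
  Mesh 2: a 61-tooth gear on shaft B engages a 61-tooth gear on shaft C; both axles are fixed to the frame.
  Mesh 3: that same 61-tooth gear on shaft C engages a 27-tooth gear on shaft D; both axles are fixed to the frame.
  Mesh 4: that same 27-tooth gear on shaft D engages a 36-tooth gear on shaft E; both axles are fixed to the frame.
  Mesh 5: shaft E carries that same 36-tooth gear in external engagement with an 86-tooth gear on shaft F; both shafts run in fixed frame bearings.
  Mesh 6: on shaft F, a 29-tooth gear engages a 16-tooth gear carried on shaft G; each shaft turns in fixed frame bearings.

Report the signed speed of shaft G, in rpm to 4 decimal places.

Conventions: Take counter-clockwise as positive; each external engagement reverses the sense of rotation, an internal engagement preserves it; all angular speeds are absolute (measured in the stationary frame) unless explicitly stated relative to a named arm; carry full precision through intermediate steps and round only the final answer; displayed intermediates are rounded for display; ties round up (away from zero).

class = fixed-axis compound train [6 meshes; 6 ratios multiply, 6 sense flips]
mesh 1 [17T→33T]: ω = 3052.0000×17/33 = 1572.2424 rpm, sense flips to −
mesh 2 [61T→61T]: ω = 1572.2424×61/61 = 1572.2424 rpm, sense flips to +
mesh 3 [61T→27T]: ω = 1572.2424×61/27 = 3552.1033 rpm, sense flips to −
mesh 4 [27T→36T]: ω = 3552.1033×27/36 = 2664.0774 rpm, sense flips to +
mesh 5 [36T→86T]: ω = 2664.0774×36/86 = 1115.1952 rpm, sense flips to −
mesh 6 [29T→16T]: ω = 1115.1952×29/16 = 2021.2913 rpm, sense flips to +
signed output speed = +2021.2913 rpm

+2021.2913 rpm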